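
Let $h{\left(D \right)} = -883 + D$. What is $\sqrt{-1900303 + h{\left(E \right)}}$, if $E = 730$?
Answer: $2 i \sqrt{475114} \approx 1378.6 i$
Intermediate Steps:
$\sqrt{-1900303 + h{\left(E \right)}} = \sqrt{-1900303 + \left(-883 + 730\right)} = \sqrt{-1900303 - 153} = \sqrt{-1900456} = 2 i \sqrt{475114}$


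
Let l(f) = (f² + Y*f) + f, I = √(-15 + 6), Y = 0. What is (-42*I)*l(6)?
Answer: -5292*I ≈ -5292.0*I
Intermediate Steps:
I = 3*I (I = √(-9) = 3*I ≈ 3.0*I)
l(f) = f + f² (l(f) = (f² + 0*f) + f = (f² + 0) + f = f² + f = f + f²)
(-42*I)*l(6) = (-126*I)*(6*(1 + 6)) = (-126*I)*(6*7) = -126*I*42 = -5292*I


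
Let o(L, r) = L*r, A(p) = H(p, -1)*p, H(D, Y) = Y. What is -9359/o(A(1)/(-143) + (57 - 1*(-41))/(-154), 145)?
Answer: 1338337/13050 ≈ 102.55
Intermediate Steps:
A(p) = -p
-9359/o(A(1)/(-143) + (57 - 1*(-41))/(-154), 145) = -9359*1/(145*(-1*1/(-143) + (57 - 1*(-41))/(-154))) = -9359*1/(145*(-1*(-1/143) + (57 + 41)*(-1/154))) = -9359*1/(145*(1/143 + 98*(-1/154))) = -9359*1/(145*(1/143 - 7/11)) = -9359/((-90/143*145)) = -9359/(-13050/143) = -9359*(-143/13050) = 1338337/13050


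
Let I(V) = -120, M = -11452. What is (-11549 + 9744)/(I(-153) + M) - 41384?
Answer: -478893843/11572 ≈ -41384.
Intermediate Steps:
(-11549 + 9744)/(I(-153) + M) - 41384 = (-11549 + 9744)/(-120 - 11452) - 41384 = -1805/(-11572) - 41384 = -1805*(-1/11572) - 41384 = 1805/11572 - 41384 = -478893843/11572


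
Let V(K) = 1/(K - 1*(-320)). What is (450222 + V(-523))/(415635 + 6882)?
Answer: 91395065/85770951 ≈ 1.0656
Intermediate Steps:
V(K) = 1/(320 + K) (V(K) = 1/(K + 320) = 1/(320 + K))
(450222 + V(-523))/(415635 + 6882) = (450222 + 1/(320 - 523))/(415635 + 6882) = (450222 + 1/(-203))/422517 = (450222 - 1/203)*(1/422517) = (91395065/203)*(1/422517) = 91395065/85770951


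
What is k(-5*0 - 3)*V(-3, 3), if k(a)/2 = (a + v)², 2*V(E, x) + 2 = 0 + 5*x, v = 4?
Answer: 13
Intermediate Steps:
V(E, x) = -1 + 5*x/2 (V(E, x) = -1 + (0 + 5*x)/2 = -1 + (5*x)/2 = -1 + 5*x/2)
k(a) = 2*(4 + a)² (k(a) = 2*(a + 4)² = 2*(4 + a)²)
k(-5*0 - 3)*V(-3, 3) = (2*(4 + (-5*0 - 3))²)*(-1 + (5/2)*3) = (2*(4 + (0 - 3))²)*(-1 + 15/2) = (2*(4 - 3)²)*(13/2) = (2*1²)*(13/2) = (2*1)*(13/2) = 2*(13/2) = 13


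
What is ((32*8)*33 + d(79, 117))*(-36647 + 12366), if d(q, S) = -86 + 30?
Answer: -203766152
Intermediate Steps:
d(q, S) = -56
((32*8)*33 + d(79, 117))*(-36647 + 12366) = ((32*8)*33 - 56)*(-36647 + 12366) = (256*33 - 56)*(-24281) = (8448 - 56)*(-24281) = 8392*(-24281) = -203766152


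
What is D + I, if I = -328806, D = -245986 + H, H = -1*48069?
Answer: -622861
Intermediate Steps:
H = -48069
D = -294055 (D = -245986 - 48069 = -294055)
D + I = -294055 - 328806 = -622861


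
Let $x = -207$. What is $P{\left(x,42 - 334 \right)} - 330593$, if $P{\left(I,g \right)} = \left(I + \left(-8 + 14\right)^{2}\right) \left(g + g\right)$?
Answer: $-230729$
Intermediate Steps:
$P{\left(I,g \right)} = 2 g \left(36 + I\right)$ ($P{\left(I,g \right)} = \left(I + 6^{2}\right) 2 g = \left(I + 36\right) 2 g = \left(36 + I\right) 2 g = 2 g \left(36 + I\right)$)
$P{\left(x,42 - 334 \right)} - 330593 = 2 \left(42 - 334\right) \left(36 - 207\right) - 330593 = 2 \left(-292\right) \left(-171\right) - 330593 = 99864 - 330593 = -230729$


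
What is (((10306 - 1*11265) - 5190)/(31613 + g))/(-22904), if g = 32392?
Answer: 6149/1465970520 ≈ 4.1945e-6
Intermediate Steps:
(((10306 - 1*11265) - 5190)/(31613 + g))/(-22904) = (((10306 - 1*11265) - 5190)/(31613 + 32392))/(-22904) = (((10306 - 11265) - 5190)/64005)*(-1/22904) = ((-959 - 5190)*(1/64005))*(-1/22904) = -6149*1/64005*(-1/22904) = -6149/64005*(-1/22904) = 6149/1465970520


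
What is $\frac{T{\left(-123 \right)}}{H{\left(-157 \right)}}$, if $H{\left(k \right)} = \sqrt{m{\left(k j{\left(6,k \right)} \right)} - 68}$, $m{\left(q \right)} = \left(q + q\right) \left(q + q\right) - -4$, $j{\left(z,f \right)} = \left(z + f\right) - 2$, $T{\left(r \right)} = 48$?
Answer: $\frac{24 \sqrt{24017}}{3722635} \approx 0.00099913$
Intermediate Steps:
$j{\left(z,f \right)} = -2 + f + z$ ($j{\left(z,f \right)} = \left(f + z\right) - 2 = -2 + f + z$)
$m{\left(q \right)} = 4 + 4 q^{2}$ ($m{\left(q \right)} = 2 q 2 q + 4 = 4 q^{2} + 4 = 4 + 4 q^{2}$)
$H{\left(k \right)} = \sqrt{-64 + 4 k^{2} \left(4 + k\right)^{2}}$ ($H{\left(k \right)} = \sqrt{\left(4 + 4 \left(k \left(-2 + k + 6\right)\right)^{2}\right) - 68} = \sqrt{\left(4 + 4 \left(k \left(4 + k\right)\right)^{2}\right) - 68} = \sqrt{\left(4 + 4 k^{2} \left(4 + k\right)^{2}\right) - 68} = \sqrt{-64 + 4 k^{2} \left(4 + k\right)^{2}}$)
$\frac{T{\left(-123 \right)}}{H{\left(-157 \right)}} = \frac{48}{2 \sqrt{-16 + \left(-157\right)^{2} \left(4 - 157\right)^{2}}} = \frac{48}{2 \sqrt{-16 + 24649 \left(-153\right)^{2}}} = \frac{48}{2 \sqrt{-16 + 24649 \cdot 23409}} = \frac{48}{2 \sqrt{-16 + 577008441}} = \frac{48}{2 \sqrt{577008425}} = \frac{48}{2 \cdot 155 \sqrt{24017}} = \frac{48}{310 \sqrt{24017}} = 48 \frac{\sqrt{24017}}{7445270} = \frac{24 \sqrt{24017}}{3722635}$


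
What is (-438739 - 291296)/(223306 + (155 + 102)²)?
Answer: -146007/57871 ≈ -2.5230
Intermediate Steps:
(-438739 - 291296)/(223306 + (155 + 102)²) = -730035/(223306 + 257²) = -730035/(223306 + 66049) = -730035/289355 = -730035*1/289355 = -146007/57871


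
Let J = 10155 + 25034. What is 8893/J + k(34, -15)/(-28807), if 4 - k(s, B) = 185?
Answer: 262549860/1013689523 ≈ 0.25900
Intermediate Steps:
k(s, B) = -181 (k(s, B) = 4 - 1*185 = 4 - 185 = -181)
J = 35189
8893/J + k(34, -15)/(-28807) = 8893/35189 - 181/(-28807) = 8893*(1/35189) - 181*(-1/28807) = 8893/35189 + 181/28807 = 262549860/1013689523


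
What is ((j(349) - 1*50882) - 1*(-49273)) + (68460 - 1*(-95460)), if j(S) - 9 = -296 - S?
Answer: 161675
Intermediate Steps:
j(S) = -287 - S (j(S) = 9 + (-296 - S) = -287 - S)
((j(349) - 1*50882) - 1*(-49273)) + (68460 - 1*(-95460)) = (((-287 - 1*349) - 1*50882) - 1*(-49273)) + (68460 - 1*(-95460)) = (((-287 - 349) - 50882) + 49273) + (68460 + 95460) = ((-636 - 50882) + 49273) + 163920 = (-51518 + 49273) + 163920 = -2245 + 163920 = 161675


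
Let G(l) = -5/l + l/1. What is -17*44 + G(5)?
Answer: -744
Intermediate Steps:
G(l) = l - 5/l (G(l) = -5/l + l*1 = -5/l + l = l - 5/l)
-17*44 + G(5) = -17*44 + (5 - 5/5) = -748 + (5 - 5*1/5) = -748 + (5 - 1) = -748 + 4 = -744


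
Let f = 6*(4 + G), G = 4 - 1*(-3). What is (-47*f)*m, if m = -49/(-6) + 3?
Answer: -34639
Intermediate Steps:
G = 7 (G = 4 + 3 = 7)
f = 66 (f = 6*(4 + 7) = 6*11 = 66)
m = 67/6 (m = -49*(-⅙) + 3 = 49/6 + 3 = 67/6 ≈ 11.167)
(-47*f)*m = -47*66*(67/6) = -3102*67/6 = -34639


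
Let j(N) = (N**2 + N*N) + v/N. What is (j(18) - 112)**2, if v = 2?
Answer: 23280625/81 ≈ 2.8742e+5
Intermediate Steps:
j(N) = 2/N + 2*N**2 (j(N) = (N**2 + N*N) + 2/N = (N**2 + N**2) + 2/N = 2*N**2 + 2/N = 2/N + 2*N**2)
(j(18) - 112)**2 = (2*(1 + 18**3)/18 - 112)**2 = (2*(1/18)*(1 + 5832) - 112)**2 = (2*(1/18)*5833 - 112)**2 = (5833/9 - 112)**2 = (4825/9)**2 = 23280625/81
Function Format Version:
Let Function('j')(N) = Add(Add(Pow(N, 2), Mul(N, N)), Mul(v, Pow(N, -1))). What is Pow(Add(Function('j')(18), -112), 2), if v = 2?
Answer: Rational(23280625, 81) ≈ 2.8742e+5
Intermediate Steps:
Function('j')(N) = Add(Mul(2, Pow(N, -1)), Mul(2, Pow(N, 2))) (Function('j')(N) = Add(Add(Pow(N, 2), Mul(N, N)), Mul(2, Pow(N, -1))) = Add(Add(Pow(N, 2), Pow(N, 2)), Mul(2, Pow(N, -1))) = Add(Mul(2, Pow(N, 2)), Mul(2, Pow(N, -1))) = Add(Mul(2, Pow(N, -1)), Mul(2, Pow(N, 2))))
Pow(Add(Function('j')(18), -112), 2) = Pow(Add(Mul(2, Pow(18, -1), Add(1, Pow(18, 3))), -112), 2) = Pow(Add(Mul(2, Rational(1, 18), Add(1, 5832)), -112), 2) = Pow(Add(Mul(2, Rational(1, 18), 5833), -112), 2) = Pow(Add(Rational(5833, 9), -112), 2) = Pow(Rational(4825, 9), 2) = Rational(23280625, 81)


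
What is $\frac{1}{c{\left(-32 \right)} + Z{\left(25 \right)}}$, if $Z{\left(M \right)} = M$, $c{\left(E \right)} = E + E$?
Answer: $- \frac{1}{39} \approx -0.025641$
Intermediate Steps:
$c{\left(E \right)} = 2 E$
$\frac{1}{c{\left(-32 \right)} + Z{\left(25 \right)}} = \frac{1}{2 \left(-32\right) + 25} = \frac{1}{-64 + 25} = \frac{1}{-39} = - \frac{1}{39}$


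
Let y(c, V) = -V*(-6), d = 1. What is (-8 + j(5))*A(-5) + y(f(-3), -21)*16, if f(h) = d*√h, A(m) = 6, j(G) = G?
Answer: -2034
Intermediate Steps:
f(h) = √h (f(h) = 1*√h = √h)
y(c, V) = 6*V
(-8 + j(5))*A(-5) + y(f(-3), -21)*16 = (-8 + 5)*6 + (6*(-21))*16 = -3*6 - 126*16 = -18 - 2016 = -2034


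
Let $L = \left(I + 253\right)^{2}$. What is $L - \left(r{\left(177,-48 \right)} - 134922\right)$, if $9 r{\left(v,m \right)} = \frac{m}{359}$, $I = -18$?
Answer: $\frac{204788335}{1077} \approx 1.9015 \cdot 10^{5}$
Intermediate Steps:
$L = 55225$ ($L = \left(-18 + 253\right)^{2} = 235^{2} = 55225$)
$r{\left(v,m \right)} = \frac{m}{3231}$ ($r{\left(v,m \right)} = \frac{m \frac{1}{359}}{9} = \frac{\frac{1}{359} m}{9} = \frac{m}{3231}$)
$L - \left(r{\left(177,-48 \right)} - 134922\right) = 55225 - \left(\frac{1}{3231} \left(-48\right) - 134922\right) = 55225 - \left(- \frac{16}{1077} - 134922\right) = 55225 - - \frac{145311010}{1077} = 55225 + \frac{145311010}{1077} = \frac{204788335}{1077}$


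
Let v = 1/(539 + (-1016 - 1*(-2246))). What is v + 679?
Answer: 1201152/1769 ≈ 679.00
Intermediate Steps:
v = 1/1769 (v = 1/(539 + (-1016 + 2246)) = 1/(539 + 1230) = 1/1769 ≈ 0.00056529)
v + 679 = 1/1769 + 679 = 1201152/1769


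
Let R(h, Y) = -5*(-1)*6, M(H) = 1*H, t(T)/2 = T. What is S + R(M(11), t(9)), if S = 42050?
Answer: 42080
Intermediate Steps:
t(T) = 2*T
M(H) = H
R(h, Y) = 30 (R(h, Y) = 5*6 = 30)
S + R(M(11), t(9)) = 42050 + 30 = 42080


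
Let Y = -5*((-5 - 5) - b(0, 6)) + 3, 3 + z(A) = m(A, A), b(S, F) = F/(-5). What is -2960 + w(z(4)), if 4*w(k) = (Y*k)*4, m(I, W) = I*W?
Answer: -2349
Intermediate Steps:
b(S, F) = -F/5 (b(S, F) = F*(-1/5) = -F/5)
z(A) = -3 + A**2 (z(A) = -3 + A*A = -3 + A**2)
Y = 47 (Y = -5*((-5 - 5) - (-1)*6/5) + 3 = -5*(-10 - 1*(-6/5)) + 3 = -5*(-10 + 6/5) + 3 = -5*(-44/5) + 3 = 44 + 3 = 47)
w(k) = 47*k (w(k) = ((47*k)*4)/4 = (188*k)/4 = 47*k)
-2960 + w(z(4)) = -2960 + 47*(-3 + 4**2) = -2960 + 47*(-3 + 16) = -2960 + 47*13 = -2960 + 611 = -2349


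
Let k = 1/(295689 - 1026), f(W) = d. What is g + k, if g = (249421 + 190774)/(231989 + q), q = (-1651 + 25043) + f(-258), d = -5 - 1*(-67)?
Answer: 129709434728/75269600709 ≈ 1.7233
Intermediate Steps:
d = 62 (d = -5 + 67 = 62)
f(W) = 62
q = 23454 (q = (-1651 + 25043) + 62 = 23392 + 62 = 23454)
k = 1/294663 ≈ 3.3937e-6
g = 440195/255443 (g = (249421 + 190774)/(231989 + 23454) = 440195/255443 ≈ 1.7233)
g + k = 440195/255443 + 1/294663 = 129709434728/75269600709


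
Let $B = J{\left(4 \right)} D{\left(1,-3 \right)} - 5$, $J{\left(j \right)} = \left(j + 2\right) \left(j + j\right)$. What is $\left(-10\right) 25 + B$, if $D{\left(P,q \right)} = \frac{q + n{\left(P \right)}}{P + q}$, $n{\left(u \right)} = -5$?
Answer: $-63$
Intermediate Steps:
$J{\left(j \right)} = 2 j \left(2 + j\right)$ ($J{\left(j \right)} = \left(2 + j\right) 2 j = 2 j \left(2 + j\right)$)
$D{\left(P,q \right)} = \frac{-5 + q}{P + q}$ ($D{\left(P,q \right)} = \frac{q - 5}{P + q} = \frac{-5 + q}{P + q}$)
$B = 187$ ($B = 2 \cdot 4 \left(2 + 4\right) \frac{-5 - 3}{1 - 3} - 5 = 2 \cdot 4 \cdot 6 \frac{1}{-2} \left(-8\right) - 5 = 48 \left(\left(- \frac{1}{2}\right) \left(-8\right)\right) - 5 = 48 \cdot 4 - 5 = 192 - 5 = 187$)
$\left(-10\right) 25 + B = \left(-10\right) 25 + 187 = -250 + 187 = -63$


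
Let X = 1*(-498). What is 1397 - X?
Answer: 1895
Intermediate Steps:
X = -498
1397 - X = 1397 - 1*(-498) = 1397 + 498 = 1895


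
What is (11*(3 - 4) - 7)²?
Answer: 324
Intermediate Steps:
(11*(3 - 4) - 7)² = (11*(-1) - 7)² = (-11 - 7)² = (-18)² = 324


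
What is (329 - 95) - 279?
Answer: -45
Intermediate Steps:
(329 - 95) - 279 = 234 - 279 = -45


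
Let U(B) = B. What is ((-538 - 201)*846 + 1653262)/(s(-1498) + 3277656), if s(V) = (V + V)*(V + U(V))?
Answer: 257017/3063418 ≈ 0.083899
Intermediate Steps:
s(V) = 4*V² (s(V) = (V + V)*(V + V) = (2*V)*(2*V) = 4*V²)
((-538 - 201)*846 + 1653262)/(s(-1498) + 3277656) = ((-538 - 201)*846 + 1653262)/(4*(-1498)² + 3277656) = (-739*846 + 1653262)/(4*2244004 + 3277656) = (-625194 + 1653262)/(8976016 + 3277656) = 1028068/12253672 = 1028068*(1/12253672) = 257017/3063418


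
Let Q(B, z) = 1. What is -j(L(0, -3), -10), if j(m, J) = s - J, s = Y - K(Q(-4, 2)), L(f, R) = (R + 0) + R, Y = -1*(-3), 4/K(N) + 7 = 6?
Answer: -17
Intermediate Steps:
K(N) = -4 (K(N) = 4/(-7 + 6) = 4/(-1) = 4*(-1) = -4)
Y = 3
L(f, R) = 2*R (L(f, R) = R + R = 2*R)
s = 7 (s = 3 - 1*(-4) = 3 + 4 = 7)
j(m, J) = 7 - J
-j(L(0, -3), -10) = -(7 - 1*(-10)) = -(7 + 10) = -1*17 = -17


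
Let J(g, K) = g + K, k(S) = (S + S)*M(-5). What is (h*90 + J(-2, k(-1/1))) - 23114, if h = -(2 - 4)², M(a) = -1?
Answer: -23474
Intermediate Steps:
k(S) = -2*S (k(S) = (S + S)*(-1) = (2*S)*(-1) = -2*S)
J(g, K) = K + g
h = -4 (h = -1*(-2)² = -1*4 = -4)
(h*90 + J(-2, k(-1/1))) - 23114 = (-4*90 + (-(-2)/1 - 2)) - 23114 = (-360 + (-(-2) - 2)) - 23114 = (-360 + (-2*(-1) - 2)) - 23114 = (-360 + (2 - 2)) - 23114 = (-360 + 0) - 23114 = -360 - 23114 = -23474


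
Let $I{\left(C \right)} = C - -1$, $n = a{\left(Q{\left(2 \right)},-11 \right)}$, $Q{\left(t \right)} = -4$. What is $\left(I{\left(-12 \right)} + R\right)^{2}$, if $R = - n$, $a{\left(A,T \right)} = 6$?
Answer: $289$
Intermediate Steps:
$n = 6$
$R = -6$ ($R = \left(-1\right) 6 = -6$)
$I{\left(C \right)} = 1 + C$ ($I{\left(C \right)} = C + 1 = 1 + C$)
$\left(I{\left(-12 \right)} + R\right)^{2} = \left(\left(1 - 12\right) - 6\right)^{2} = \left(-11 - 6\right)^{2} = \left(-17\right)^{2} = 289$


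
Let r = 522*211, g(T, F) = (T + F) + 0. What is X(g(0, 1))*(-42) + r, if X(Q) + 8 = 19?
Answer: 109680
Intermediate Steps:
g(T, F) = F + T (g(T, F) = (F + T) + 0 = F + T)
X(Q) = 11 (X(Q) = -8 + 19 = 11)
r = 110142
X(g(0, 1))*(-42) + r = 11*(-42) + 110142 = -462 + 110142 = 109680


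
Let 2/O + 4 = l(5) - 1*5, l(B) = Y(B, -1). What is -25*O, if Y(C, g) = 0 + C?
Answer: 25/2 ≈ 12.500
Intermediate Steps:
Y(C, g) = C
l(B) = B
O = -½ (O = 2/(-4 + (5 - 1*5)) = 2/(-4 + (5 - 5)) = 2/(-4 + 0) = 2/(-4) = 2*(-¼) = -½ ≈ -0.50000)
-25*O = -25*(-½) = 25/2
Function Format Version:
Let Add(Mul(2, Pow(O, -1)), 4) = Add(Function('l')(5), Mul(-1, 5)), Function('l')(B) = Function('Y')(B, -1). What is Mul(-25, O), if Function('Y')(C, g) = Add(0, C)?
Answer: Rational(25, 2) ≈ 12.500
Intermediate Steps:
Function('Y')(C, g) = C
Function('l')(B) = B
O = Rational(-1, 2) (O = Mul(2, Pow(Add(-4, Add(5, Mul(-1, 5))), -1)) = Mul(2, Pow(Add(-4, Add(5, -5)), -1)) = Mul(2, Pow(Add(-4, 0), -1)) = Mul(2, Pow(-4, -1)) = Mul(2, Rational(-1, 4)) = Rational(-1, 2) ≈ -0.50000)
Mul(-25, O) = Mul(-25, Rational(-1, 2)) = Rational(25, 2)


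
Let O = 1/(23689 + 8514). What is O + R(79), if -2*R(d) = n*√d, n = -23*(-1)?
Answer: 1/32203 - 23*√79/2 ≈ -102.21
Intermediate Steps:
O = 1/32203 ≈ 3.1053e-5
n = 23
R(d) = -23*√d/2
O + R(79) = 1/32203 - 23*√79/2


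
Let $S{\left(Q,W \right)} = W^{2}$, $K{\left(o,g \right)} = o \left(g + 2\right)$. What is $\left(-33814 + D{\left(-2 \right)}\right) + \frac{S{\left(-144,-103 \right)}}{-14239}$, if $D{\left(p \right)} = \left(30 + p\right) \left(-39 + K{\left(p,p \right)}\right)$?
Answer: $- \frac{497037143}{14239} \approx -34907.0$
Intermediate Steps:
$K{\left(o,g \right)} = o \left(2 + g\right)$
$D{\left(p \right)} = \left(-39 + p \left(2 + p\right)\right) \left(30 + p\right)$ ($D{\left(p \right)} = \left(30 + p\right) \left(-39 + p \left(2 + p\right)\right) = \left(-39 + p \left(2 + p\right)\right) \left(30 + p\right)$)
$\left(-33814 + D{\left(-2 \right)}\right) + \frac{S{\left(-144,-103 \right)}}{-14239} = \left(-33814 + \left(-1170 + \left(-2\right)^{3} + 21 \left(-2\right) + 32 \left(-2\right)^{2}\right)\right) + \frac{\left(-103\right)^{2}}{-14239} = \left(-33814 - 1092\right) + 10609 \left(- \frac{1}{14239}\right) = \left(-33814 - 1092\right) - \frac{10609}{14239} = -34906 - \frac{10609}{14239} = - \frac{497037143}{14239}$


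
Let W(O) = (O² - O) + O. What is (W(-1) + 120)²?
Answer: 14641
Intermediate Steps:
W(O) = O²
(W(-1) + 120)² = ((-1)² + 120)² = (1 + 120)² = 121² = 14641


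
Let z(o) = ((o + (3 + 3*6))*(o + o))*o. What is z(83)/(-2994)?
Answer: -716456/1497 ≈ -478.59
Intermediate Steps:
z(o) = 2*o²*(21 + o) (z(o) = ((o + (3 + 18))*(2*o))*o = ((o + 21)*(2*o))*o = ((21 + o)*(2*o))*o = (2*o*(21 + o))*o = 2*o²*(21 + o))
z(83)/(-2994) = (2*83²*(21 + 83))/(-2994) = (2*6889*104)*(-1/2994) = 1432912*(-1/2994) = -716456/1497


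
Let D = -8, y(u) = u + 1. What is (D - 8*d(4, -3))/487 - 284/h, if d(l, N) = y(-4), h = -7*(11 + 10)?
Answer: 140660/71589 ≈ 1.9648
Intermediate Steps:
y(u) = 1 + u
h = -147 (h = -7*21 = -147)
d(l, N) = -3 (d(l, N) = 1 - 4 = -3)
(D - 8*d(4, -3))/487 - 284/h = (-8 - 8*(-3))/487 - 284/(-147) = (-8 + 24)*(1/487) - 284*(-1/147) = 16*(1/487) + 284/147 = 16/487 + 284/147 = 140660/71589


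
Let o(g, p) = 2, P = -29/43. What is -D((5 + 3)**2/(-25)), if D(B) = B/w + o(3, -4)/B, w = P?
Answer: -69939/23200 ≈ -3.0146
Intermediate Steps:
P = -29/43 (P = -29*1/43 = -29/43 ≈ -0.67442)
w = -29/43 ≈ -0.67442
D(B) = 2/B - 43*B/29 (D(B) = B/(-29/43) + 2/B = B*(-43/29) + 2/B = -43*B/29 + 2/B = 2/B - 43*B/29)
-D((5 + 3)**2/(-25)) = -(2/(((5 + 3)**2/(-25))) - 43*(5 + 3)**2/(29*(-25))) = -(2/((8**2*(-1/25))) - 43*8**2*(-1)/(29*25)) = -(2/((64*(-1/25))) - 2752*(-1)/(29*25)) = -(2/(-64/25) - 43/29*(-64/25)) = -(2*(-25/64) + 2752/725) = -(-25/32 + 2752/725) = -1*69939/23200 = -69939/23200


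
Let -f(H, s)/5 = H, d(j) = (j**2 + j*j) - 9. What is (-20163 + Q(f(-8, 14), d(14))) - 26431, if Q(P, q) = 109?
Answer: -46485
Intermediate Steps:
d(j) = -9 + 2*j**2 (d(j) = (j**2 + j**2) - 9 = 2*j**2 - 9 = -9 + 2*j**2)
f(H, s) = -5*H
(-20163 + Q(f(-8, 14), d(14))) - 26431 = (-20163 + 109) - 26431 = -20054 - 26431 = -46485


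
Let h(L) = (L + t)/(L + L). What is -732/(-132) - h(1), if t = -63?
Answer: 402/11 ≈ 36.545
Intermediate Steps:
h(L) = (-63 + L)/(2*L) (h(L) = (L - 63)/(L + L) = (-63 + L)/((2*L)) = (-63 + L)*(1/(2*L)) = (-63 + L)/(2*L))
-732/(-132) - h(1) = -732/(-132) - (-63 + 1)/(2*1) = -732*(-1/132) - (-62)/2 = 61/11 - 1*(-31) = 61/11 + 31 = 402/11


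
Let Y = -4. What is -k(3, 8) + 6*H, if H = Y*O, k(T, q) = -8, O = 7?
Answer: -160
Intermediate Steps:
H = -28 (H = -4*7 = -28)
-k(3, 8) + 6*H = -1*(-8) + 6*(-28) = 8 - 168 = -160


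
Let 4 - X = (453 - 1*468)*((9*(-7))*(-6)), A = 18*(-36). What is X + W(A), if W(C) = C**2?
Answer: 425578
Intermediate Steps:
A = -648
X = 5674 (X = 4 - (453 - 1*468)*(9*(-7))*(-6) = 4 - (453 - 468)*(-63*(-6)) = 4 - (-15)*378 = 4 - 1*(-5670) = 4 + 5670 = 5674)
X + W(A) = 5674 + (-648)**2 = 5674 + 419904 = 425578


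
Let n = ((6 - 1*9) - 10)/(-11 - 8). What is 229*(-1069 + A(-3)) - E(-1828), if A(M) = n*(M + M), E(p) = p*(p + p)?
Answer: -131649273/19 ≈ -6.9289e+6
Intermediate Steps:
E(p) = 2*p**2 (E(p) = p*(2*p) = 2*p**2)
n = 13/19 (n = ((6 - 9) - 10)/(-19) = (-3 - 10)*(-1/19) = -13*(-1/19) = 13/19 ≈ 0.68421)
A(M) = 26*M/19 (A(M) = 13*(M + M)/19 = 13*(2*M)/19 = 26*M/19)
229*(-1069 + A(-3)) - E(-1828) = 229*(-1069 + (26/19)*(-3)) - 2*(-1828)**2 = 229*(-1069 - 78/19) - 2*3341584 = 229*(-20389/19) - 1*6683168 = -4669081/19 - 6683168 = -131649273/19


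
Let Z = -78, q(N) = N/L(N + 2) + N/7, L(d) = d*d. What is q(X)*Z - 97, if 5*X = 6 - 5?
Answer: -433883/4235 ≈ -102.45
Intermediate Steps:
L(d) = d**2
X = 1/5 (X = (6 - 5)/5 = (1/5)*1 = 1/5 ≈ 0.20000)
q(N) = N/7 + N/(2 + N)**2 (q(N) = N/((N + 2)**2) + N/7 = N/((2 + N)**2) + N*(1/7) = N/(2 + N)**2 + N/7 = N/7 + N/(2 + N)**2)
q(X)*Z - 97 = ((1/7)*(1/5) + 1/(5*(2 + 1/5)**2))*(-78) - 97 = (1/35 + 1/(5*(11/5)**2))*(-78) - 97 = (1/35 + (1/5)*(25/121))*(-78) - 97 = (1/35 + 5/121)*(-78) - 97 = (296/4235)*(-78) - 97 = -23088/4235 - 97 = -433883/4235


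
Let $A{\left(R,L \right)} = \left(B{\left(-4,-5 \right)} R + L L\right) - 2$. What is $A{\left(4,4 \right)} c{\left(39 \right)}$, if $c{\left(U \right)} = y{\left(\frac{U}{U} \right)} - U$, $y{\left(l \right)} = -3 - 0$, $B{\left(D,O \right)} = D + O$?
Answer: $924$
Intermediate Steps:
$y{\left(l \right)} = -3$ ($y{\left(l \right)} = -3 + 0 = -3$)
$A{\left(R,L \right)} = -2 + L^{2} - 9 R$ ($A{\left(R,L \right)} = \left(\left(-4 - 5\right) R + L L\right) - 2 = \left(- 9 R + L^{2}\right) - 2 = \left(L^{2} - 9 R\right) - 2 = -2 + L^{2} - 9 R$)
$c{\left(U \right)} = -3 - U$
$A{\left(4,4 \right)} c{\left(39 \right)} = \left(-2 + 4^{2} - 36\right) \left(-3 - 39\right) = \left(-2 + 16 - 36\right) \left(-3 - 39\right) = \left(-22\right) \left(-42\right) = 924$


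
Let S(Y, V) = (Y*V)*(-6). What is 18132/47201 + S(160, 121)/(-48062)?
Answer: 453880596/162041033 ≈ 2.8010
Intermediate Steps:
S(Y, V) = -6*V*Y (S(Y, V) = (V*Y)*(-6) = -6*V*Y)
18132/47201 + S(160, 121)/(-48062) = 18132/47201 - 6*121*160/(-48062) = 18132*(1/47201) - 116160*(-1/48062) = 18132/47201 + 58080/24031 = 453880596/162041033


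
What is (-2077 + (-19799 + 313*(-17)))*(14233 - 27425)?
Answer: 358782824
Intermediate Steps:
(-2077 + (-19799 + 313*(-17)))*(14233 - 27425) = (-2077 + (-19799 - 5321))*(-13192) = (-2077 - 25120)*(-13192) = -27197*(-13192) = 358782824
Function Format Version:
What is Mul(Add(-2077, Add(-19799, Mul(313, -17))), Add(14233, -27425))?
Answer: 358782824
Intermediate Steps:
Mul(Add(-2077, Add(-19799, Mul(313, -17))), Add(14233, -27425)) = Mul(Add(-2077, Add(-19799, -5321)), -13192) = Mul(Add(-2077, -25120), -13192) = Mul(-27197, -13192) = 358782824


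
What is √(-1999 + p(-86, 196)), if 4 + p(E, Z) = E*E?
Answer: √5393 ≈ 73.437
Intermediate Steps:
p(E, Z) = -4 + E² (p(E, Z) = -4 + E*E = -4 + E²)
√(-1999 + p(-86, 196)) = √(-1999 + (-4 + (-86)²)) = √(-1999 + (-4 + 7396)) = √(-1999 + 7392) = √5393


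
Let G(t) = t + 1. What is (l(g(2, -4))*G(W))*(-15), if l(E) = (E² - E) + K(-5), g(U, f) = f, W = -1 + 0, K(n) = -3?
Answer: 0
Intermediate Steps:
W = -1
l(E) = -3 + E² - E (l(E) = (E² - E) - 3 = -3 + E² - E)
G(t) = 1 + t
(l(g(2, -4))*G(W))*(-15) = ((-3 + (-4)² - 1*(-4))*(1 - 1))*(-15) = ((-3 + 16 + 4)*0)*(-15) = (17*0)*(-15) = 0*(-15) = 0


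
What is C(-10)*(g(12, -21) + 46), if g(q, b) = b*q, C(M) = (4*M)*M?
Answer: -82400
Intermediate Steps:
C(M) = 4*M**2
C(-10)*(g(12, -21) + 46) = (4*(-10)**2)*(-21*12 + 46) = (4*100)*(-252 + 46) = 400*(-206) = -82400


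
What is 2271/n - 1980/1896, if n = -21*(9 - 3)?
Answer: -31634/1659 ≈ -19.068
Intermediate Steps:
n = -126 (n = -21*6 = -126)
2271/n - 1980/1896 = 2271/(-126) - 1980/1896 = 2271*(-1/126) - 1980*1/1896 = -757/42 - 165/158 = -31634/1659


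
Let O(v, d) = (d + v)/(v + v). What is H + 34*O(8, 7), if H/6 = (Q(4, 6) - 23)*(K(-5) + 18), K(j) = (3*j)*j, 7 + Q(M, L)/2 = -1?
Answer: -173841/8 ≈ -21730.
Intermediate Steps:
Q(M, L) = -16 (Q(M, L) = -14 + 2*(-1) = -14 - 2 = -16)
K(j) = 3*j²
O(v, d) = (d + v)/(2*v) (O(v, d) = (d + v)/((2*v)) = (d + v)*(1/(2*v)) = (d + v)/(2*v))
H = -21762 (H = 6*((-16 - 23)*(3*(-5)² + 18)) = 6*(-39*(3*25 + 18)) = 6*(-39*(75 + 18)) = 6*(-39*93) = 6*(-3627) = -21762)
H + 34*O(8, 7) = -21762 + 34*((½)*(7 + 8)/8) = -21762 + 34*((½)*(⅛)*15) = -21762 + 34*(15/16) = -21762 + 255/8 = -173841/8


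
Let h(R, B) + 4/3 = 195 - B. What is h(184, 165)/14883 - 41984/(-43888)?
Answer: 117394874/122472207 ≈ 0.95854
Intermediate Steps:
h(R, B) = 581/3 - B (h(R, B) = -4/3 + (195 - B) = 581/3 - B)
h(184, 165)/14883 - 41984/(-43888) = (581/3 - 1*165)/14883 - 41984/(-43888) = (581/3 - 165)*(1/14883) - 41984*(-1/43888) = (86/3)*(1/14883) + 2624/2743 = 86/44649 + 2624/2743 = 117394874/122472207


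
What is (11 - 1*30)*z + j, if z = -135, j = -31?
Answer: 2534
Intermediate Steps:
(11 - 1*30)*z + j = (11 - 1*30)*(-135) - 31 = (11 - 30)*(-135) - 31 = -19*(-135) - 31 = 2565 - 31 = 2534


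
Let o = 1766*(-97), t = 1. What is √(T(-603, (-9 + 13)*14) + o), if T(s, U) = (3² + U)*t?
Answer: I*√171237 ≈ 413.81*I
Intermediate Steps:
T(s, U) = 9 + U (T(s, U) = (3² + U)*1 = (9 + U)*1 = 9 + U)
o = -171302
√(T(-603, (-9 + 13)*14) + o) = √((9 + (-9 + 13)*14) - 171302) = √((9 + 4*14) - 171302) = √((9 + 56) - 171302) = √(65 - 171302) = √(-171237) = I*√171237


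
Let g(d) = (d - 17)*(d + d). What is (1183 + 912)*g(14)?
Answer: -175980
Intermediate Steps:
g(d) = 2*d*(-17 + d) (g(d) = (-17 + d)*(2*d) = 2*d*(-17 + d))
(1183 + 912)*g(14) = (1183 + 912)*(2*14*(-17 + 14)) = 2095*(2*14*(-3)) = 2095*(-84) = -175980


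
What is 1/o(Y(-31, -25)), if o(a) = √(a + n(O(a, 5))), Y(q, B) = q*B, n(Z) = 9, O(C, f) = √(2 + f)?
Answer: 1/28 ≈ 0.035714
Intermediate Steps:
Y(q, B) = B*q
o(a) = √(9 + a) (o(a) = √(a + 9) = √(9 + a))
1/o(Y(-31, -25)) = 1/(√(9 - 25*(-31))) = 1/(√(9 + 775)) = 1/(√784) = 1/28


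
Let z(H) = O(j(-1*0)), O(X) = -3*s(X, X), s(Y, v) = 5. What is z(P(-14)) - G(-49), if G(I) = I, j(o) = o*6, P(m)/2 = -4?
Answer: 34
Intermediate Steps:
P(m) = -8 (P(m) = 2*(-4) = -8)
j(o) = 6*o
O(X) = -15 (O(X) = -3*5 = -15)
z(H) = -15
z(P(-14)) - G(-49) = -15 - 1*(-49) = -15 + 49 = 34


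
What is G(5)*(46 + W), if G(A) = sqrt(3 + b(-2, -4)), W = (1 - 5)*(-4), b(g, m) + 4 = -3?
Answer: 124*I ≈ 124.0*I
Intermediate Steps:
b(g, m) = -7 (b(g, m) = -4 - 3 = -7)
W = 16 (W = -4*(-4) = 16)
G(A) = 2*I (G(A) = sqrt(3 - 7) = sqrt(-4) = 2*I)
G(5)*(46 + W) = (2*I)*(46 + 16) = (2*I)*62 = 124*I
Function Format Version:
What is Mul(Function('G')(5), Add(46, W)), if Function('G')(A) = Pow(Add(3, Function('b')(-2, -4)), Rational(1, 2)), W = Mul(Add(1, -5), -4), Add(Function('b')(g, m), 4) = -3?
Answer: Mul(124, I) ≈ Mul(124.00, I)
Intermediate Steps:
Function('b')(g, m) = -7 (Function('b')(g, m) = Add(-4, -3) = -7)
W = 16 (W = Mul(-4, -4) = 16)
Function('G')(A) = Mul(2, I) (Function('G')(A) = Pow(Add(3, -7), Rational(1, 2)) = Pow(-4, Rational(1, 2)) = Mul(2, I))
Mul(Function('G')(5), Add(46, W)) = Mul(Mul(2, I), Add(46, 16)) = Mul(Mul(2, I), 62) = Mul(124, I)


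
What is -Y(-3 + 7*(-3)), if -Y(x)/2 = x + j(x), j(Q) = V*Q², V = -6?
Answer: -6960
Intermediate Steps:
j(Q) = -6*Q²
Y(x) = -2*x + 12*x² (Y(x) = -2*(x - 6*x²) = -2*x + 12*x²)
-Y(-3 + 7*(-3)) = -2*(-3 + 7*(-3))*(-1 + 6*(-3 + 7*(-3))) = -2*(-3 - 21)*(-1 + 6*(-3 - 21)) = -2*(-24)*(-1 + 6*(-24)) = -2*(-24)*(-1 - 144) = -2*(-24)*(-145) = -1*6960 = -6960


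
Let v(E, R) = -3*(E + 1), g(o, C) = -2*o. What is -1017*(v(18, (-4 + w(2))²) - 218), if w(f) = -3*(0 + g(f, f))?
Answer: 279675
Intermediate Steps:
w(f) = 6*f (w(f) = -3*(0 - 2*f) = -(-6)*f = 6*f)
v(E, R) = -3 - 3*E (v(E, R) = -3*(1 + E) = -3 - 3*E)
-1017*(v(18, (-4 + w(2))²) - 218) = -1017*((-3 - 3*18) - 218) = -1017*((-3 - 54) - 218) = -1017*(-57 - 218) = -1017*(-275) = 279675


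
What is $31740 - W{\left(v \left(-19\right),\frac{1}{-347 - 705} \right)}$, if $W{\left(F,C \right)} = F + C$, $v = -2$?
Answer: $\frac{33350505}{1052} \approx 31702.0$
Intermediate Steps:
$W{\left(F,C \right)} = C + F$
$31740 - W{\left(v \left(-19\right),\frac{1}{-347 - 705} \right)} = 31740 - \left(\frac{1}{-347 - 705} - -38\right) = 31740 - \left(\frac{1}{-1052} + 38\right) = 31740 - \left(- \frac{1}{1052} + 38\right) = 31740 - \frac{39975}{1052} = \frac{33350505}{1052}$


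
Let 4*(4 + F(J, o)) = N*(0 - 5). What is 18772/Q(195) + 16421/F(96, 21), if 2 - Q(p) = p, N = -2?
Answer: -6394822/579 ≈ -11045.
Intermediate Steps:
Q(p) = 2 - p
F(J, o) = -3/2 (F(J, o) = -4 + (-2*(0 - 5))/4 = -4 + (-2*(-5))/4 = -4 + (¼)*10 = -4 + 5/2 = -3/2)
18772/Q(195) + 16421/F(96, 21) = 18772/(2 - 1*195) + 16421/(-3/2) = 18772/(2 - 195) + 16421*(-⅔) = 18772/(-193) - 32842/3 = 18772*(-1/193) - 32842/3 = -18772/193 - 32842/3 = -6394822/579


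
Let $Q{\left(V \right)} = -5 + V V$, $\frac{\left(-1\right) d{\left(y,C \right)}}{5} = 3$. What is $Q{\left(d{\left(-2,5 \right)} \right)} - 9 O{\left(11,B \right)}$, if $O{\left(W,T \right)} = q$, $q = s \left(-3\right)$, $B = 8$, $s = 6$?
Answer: $382$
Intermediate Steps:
$d{\left(y,C \right)} = -15$ ($d{\left(y,C \right)} = \left(-5\right) 3 = -15$)
$Q{\left(V \right)} = -5 + V^{2}$
$q = -18$ ($q = 6 \left(-3\right) = -18$)
$O{\left(W,T \right)} = -18$
$Q{\left(d{\left(-2,5 \right)} \right)} - 9 O{\left(11,B \right)} = \left(-5 + \left(-15\right)^{2}\right) - -162 = \left(-5 + 225\right) + 162 = 220 + 162 = 382$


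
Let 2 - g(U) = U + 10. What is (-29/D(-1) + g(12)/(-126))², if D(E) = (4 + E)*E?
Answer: 383161/3969 ≈ 96.538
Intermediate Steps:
D(E) = E*(4 + E)
g(U) = -8 - U (g(U) = 2 - (U + 10) = 2 - (10 + U) = 2 + (-10 - U) = -8 - U)
(-29/D(-1) + g(12)/(-126))² = (-29*(-1/(4 - 1)) + (-8 - 1*12)/(-126))² = (-29/(-1*3*1) + (-8 - 12)*(-1/126))² = (-29/((-3*1)) - 20*(-1/126))² = (-29/(-3) + 10/63)² = (-29*(-⅓) + 10/63)² = (29/3 + 10/63)² = (619/63)² = 383161/3969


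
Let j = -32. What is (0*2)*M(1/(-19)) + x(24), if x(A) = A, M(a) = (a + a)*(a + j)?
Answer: 24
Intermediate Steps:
M(a) = 2*a*(-32 + a) (M(a) = (a + a)*(a - 32) = (2*a)*(-32 + a) = 2*a*(-32 + a))
(0*2)*M(1/(-19)) + x(24) = (0*2)*(2*(-32 + 1/(-19))/(-19)) + 24 = 0*(2*(-1/19)*(-32 - 1/19)) + 24 = 0*(2*(-1/19)*(-609/19)) + 24 = 0*(1218/361) + 24 = 0 + 24 = 24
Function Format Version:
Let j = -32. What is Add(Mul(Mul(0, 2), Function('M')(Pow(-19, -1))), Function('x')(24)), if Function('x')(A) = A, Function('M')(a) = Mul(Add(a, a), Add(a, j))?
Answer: 24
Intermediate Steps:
Function('M')(a) = Mul(2, a, Add(-32, a)) (Function('M')(a) = Mul(Add(a, a), Add(a, -32)) = Mul(Mul(2, a), Add(-32, a)) = Mul(2, a, Add(-32, a)))
Add(Mul(Mul(0, 2), Function('M')(Pow(-19, -1))), Function('x')(24)) = Add(Mul(Mul(0, 2), Mul(2, Pow(-19, -1), Add(-32, Pow(-19, -1)))), 24) = Add(Mul(0, Mul(2, Rational(-1, 19), Add(-32, Rational(-1, 19)))), 24) = Add(Mul(0, Mul(2, Rational(-1, 19), Rational(-609, 19))), 24) = Add(Mul(0, Rational(1218, 361)), 24) = Add(0, 24) = 24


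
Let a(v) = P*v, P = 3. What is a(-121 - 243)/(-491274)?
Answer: 26/11697 ≈ 0.0022228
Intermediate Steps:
a(v) = 3*v
a(-121 - 243)/(-491274) = (3*(-121 - 243))/(-491274) = (3*(-364))*(-1/491274) = -1092*(-1/491274) = 26/11697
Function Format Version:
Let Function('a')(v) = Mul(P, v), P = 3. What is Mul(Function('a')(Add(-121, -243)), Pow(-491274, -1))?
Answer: Rational(26, 11697) ≈ 0.0022228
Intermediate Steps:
Function('a')(v) = Mul(3, v)
Mul(Function('a')(Add(-121, -243)), Pow(-491274, -1)) = Mul(Mul(3, Add(-121, -243)), Pow(-491274, -1)) = Mul(Mul(3, -364), Rational(-1, 491274)) = Mul(-1092, Rational(-1, 491274)) = Rational(26, 11697)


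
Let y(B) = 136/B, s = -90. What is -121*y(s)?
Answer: 8228/45 ≈ 182.84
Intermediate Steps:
-121*y(s) = -16456/(-90) = -16456*(-1)/90 = -121*(-68/45) = 8228/45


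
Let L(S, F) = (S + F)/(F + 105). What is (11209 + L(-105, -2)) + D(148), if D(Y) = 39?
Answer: 1158437/103 ≈ 11247.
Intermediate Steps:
L(S, F) = (F + S)/(105 + F)
(11209 + L(-105, -2)) + D(148) = (11209 + (-2 - 105)/(105 - 2)) + 39 = (11209 - 107/103) + 39 = 1154420/103 + 39 = 1158437/103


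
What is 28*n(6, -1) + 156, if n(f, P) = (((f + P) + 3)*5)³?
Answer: 1792156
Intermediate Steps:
n(f, P) = (15 + 5*P + 5*f)³ (n(f, P) = (((P + f) + 3)*5)³ = ((3 + P + f)*5)³ = (15 + 5*P + 5*f)³)
28*n(6, -1) + 156 = 28*(125*(3 - 1 + 6)³) + 156 = 28*(125*8³) + 156 = 28*(125*512) + 156 = 28*64000 + 156 = 1792000 + 156 = 1792156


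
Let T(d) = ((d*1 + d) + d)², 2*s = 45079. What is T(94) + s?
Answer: 204127/2 ≈ 1.0206e+5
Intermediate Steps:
s = 45079/2 (s = (½)*45079 = 45079/2 ≈ 22540.)
T(d) = 9*d² (T(d) = ((d + d) + d)² = (2*d + d)² = (3*d)² = 9*d²)
T(94) + s = 9*94² + 45079/2 = 9*8836 + 45079/2 = 79524 + 45079/2 = 204127/2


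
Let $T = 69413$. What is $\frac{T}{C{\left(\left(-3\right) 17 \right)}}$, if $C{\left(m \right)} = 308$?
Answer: $\frac{69413}{308} \approx 225.37$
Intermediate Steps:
$\frac{T}{C{\left(\left(-3\right) 17 \right)}} = \frac{69413}{308}$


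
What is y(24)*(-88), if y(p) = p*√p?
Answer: -4224*√6 ≈ -10347.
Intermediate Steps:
y(p) = p^(3/2)
y(24)*(-88) = 24^(3/2)*(-88) = (48*√6)*(-88) = -4224*√6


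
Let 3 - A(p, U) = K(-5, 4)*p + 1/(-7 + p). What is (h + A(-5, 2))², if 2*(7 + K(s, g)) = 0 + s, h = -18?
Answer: 561001/144 ≈ 3895.8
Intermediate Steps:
K(s, g) = -7 + s/2 (K(s, g) = -7 + (0 + s)/2 = -7 + s/2)
A(p, U) = 3 - 1/(-7 + p) + 19*p/2 (A(p, U) = 3 - ((-7 + (½)*(-5))*p + 1/(-7 + p)) = 3 - ((-7 - 5/2)*p + 1/(-7 + p)) = 3 - (-19*p/2 + 1/(-7 + p)) = 3 - (1/(-7 + p) - 19*p/2) = 3 + (-1/(-7 + p) + 19*p/2) = 3 - 1/(-7 + p) + 19*p/2)
(h + A(-5, 2))² = (-18 + (-44 - 127*(-5) + 19*(-5)²)/(2*(-7 - 5)))² = (-18 + (½)*(-44 + 635 + 19*25)/(-12))² = (-18 + (½)*(-1/12)*(-44 + 635 + 475))² = (-18 + (½)*(-1/12)*1066)² = (-18 - 533/12)² = (-749/12)² = 561001/144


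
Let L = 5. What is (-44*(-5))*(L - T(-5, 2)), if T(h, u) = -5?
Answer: 2200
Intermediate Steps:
(-44*(-5))*(L - T(-5, 2)) = (-44*(-5))*(5 - 1*(-5)) = (-11*(-20))*(5 + 5) = 220*10 = 2200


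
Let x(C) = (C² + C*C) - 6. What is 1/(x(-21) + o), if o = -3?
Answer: 1/873 ≈ 0.0011455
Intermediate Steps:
x(C) = -6 + 2*C² (x(C) = (C² + C²) - 6 = 2*C² - 6 = -6 + 2*C²)
1/(x(-21) + o) = 1/((-6 + 2*(-21)²) - 3) = 1/((-6 + 2*441) - 3) = 1/((-6 + 882) - 3) = 1/(876 - 3) = 1/873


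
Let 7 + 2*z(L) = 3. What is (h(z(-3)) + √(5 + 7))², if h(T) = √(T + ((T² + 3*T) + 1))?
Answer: 9 + 12*I ≈ 9.0 + 12.0*I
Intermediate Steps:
z(L) = -2 (z(L) = -7/2 + (½)*3 = -7/2 + 3/2 = -2)
h(T) = √(1 + T² + 4*T) (h(T) = √(T + (1 + T² + 3*T)) = √(1 + T² + 4*T))
(h(z(-3)) + √(5 + 7))² = (√(1 + (-2)² + 4*(-2)) + √(5 + 7))² = (√(1 + 4 - 8) + √12)² = (√(-3) + 2*√3)² = (I*√3 + 2*√3)² = (2*√3 + I*√3)²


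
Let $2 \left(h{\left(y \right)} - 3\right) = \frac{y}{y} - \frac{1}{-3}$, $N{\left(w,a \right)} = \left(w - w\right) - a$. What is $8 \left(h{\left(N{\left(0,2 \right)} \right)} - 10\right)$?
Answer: $- \frac{152}{3} \approx -50.667$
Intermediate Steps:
$N{\left(w,a \right)} = - a$ ($N{\left(w,a \right)} = 0 - a = - a$)
$h{\left(y \right)} = \frac{11}{3}$ ($h{\left(y \right)} = 3 + \frac{\frac{y}{y} - \frac{1}{-3}}{2} = 3 + \frac{1 - - \frac{1}{3}}{2} = 3 + \frac{1 + \frac{1}{3}}{2} = 3 + \frac{1}{2} \cdot \frac{4}{3} = 3 + \frac{2}{3} = \frac{11}{3}$)
$8 \left(h{\left(N{\left(0,2 \right)} \right)} - 10\right) = 8 \left(\frac{11}{3} - 10\right) = 8 \left(- \frac{19}{3}\right) = - \frac{152}{3}$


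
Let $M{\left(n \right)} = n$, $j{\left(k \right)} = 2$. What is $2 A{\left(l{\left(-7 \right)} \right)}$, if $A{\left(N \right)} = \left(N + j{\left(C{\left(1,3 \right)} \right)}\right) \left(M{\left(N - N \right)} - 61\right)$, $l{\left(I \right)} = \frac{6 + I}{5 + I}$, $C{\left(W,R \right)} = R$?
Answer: $-305$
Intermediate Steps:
$l{\left(I \right)} = \frac{6 + I}{5 + I}$
$A{\left(N \right)} = -122 - 61 N$ ($A{\left(N \right)} = \left(N + 2\right) \left(\left(N - N\right) - 61\right) = \left(2 + N\right) \left(0 - 61\right) = \left(2 + N\right) \left(-61\right) = -122 - 61 N$)
$2 A{\left(l{\left(-7 \right)} \right)} = 2 \left(-122 - 61 \frac{6 - 7}{5 - 7}\right) = 2 \left(-122 - 61 \frac{1}{-2} \left(-1\right)\right) = 2 \left(-122 - 61 \left(\left(- \frac{1}{2}\right) \left(-1\right)\right)\right) = 2 \left(-122 - \frac{61}{2}\right) = 2 \left(- \frac{305}{2}\right) = -305$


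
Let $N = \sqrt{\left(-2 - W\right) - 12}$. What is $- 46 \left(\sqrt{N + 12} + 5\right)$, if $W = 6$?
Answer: $-230 - 46 \sqrt{12 + 2 i \sqrt{5}} \approx -392.0 - 29.206 i$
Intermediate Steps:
$N = 2 i \sqrt{5}$ ($N = \sqrt{\left(-2 - 6\right) - 12} = \sqrt{-8 - 12} = \sqrt{-20} = 2 i \sqrt{5} \approx 4.4721 i$)
$- 46 \left(\sqrt{N + 12} + 5\right) = - 46 \left(\sqrt{2 i \sqrt{5} + 12} + 5\right) = - 46 \left(\sqrt{12 + 2 i \sqrt{5}} + 5\right) = - 46 \left(5 + \sqrt{12 + 2 i \sqrt{5}}\right) = -230 - 46 \sqrt{12 + 2 i \sqrt{5}}$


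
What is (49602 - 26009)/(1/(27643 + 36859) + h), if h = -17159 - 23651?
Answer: -1521795686/2632326619 ≈ -0.57812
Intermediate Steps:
h = -40810
(49602 - 26009)/(1/(27643 + 36859) + h) = (49602 - 26009)/(1/(27643 + 36859) - 40810) = 23593/(1/64502 - 40810) = 23593/(-2632326619/64502) = 23593*(-64502/2632326619) = -1521795686/2632326619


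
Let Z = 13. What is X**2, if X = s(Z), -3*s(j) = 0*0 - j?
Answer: 169/9 ≈ 18.778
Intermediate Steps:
s(j) = j/3 (s(j) = -(0*0 - j)/3 = -(0 - j)/3 = -(-1)*j/3 = j/3)
X = 13/3 (X = (1/3)*13 = 13/3 ≈ 4.3333)
X**2 = (13/3)**2 = 169/9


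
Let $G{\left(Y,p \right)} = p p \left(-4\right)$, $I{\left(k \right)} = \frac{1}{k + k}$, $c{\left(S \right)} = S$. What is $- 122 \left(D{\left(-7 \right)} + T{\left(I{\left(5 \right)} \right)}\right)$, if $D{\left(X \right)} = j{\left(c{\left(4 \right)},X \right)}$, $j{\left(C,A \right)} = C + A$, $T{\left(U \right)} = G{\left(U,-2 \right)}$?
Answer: $2318$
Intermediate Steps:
$I{\left(k \right)} = \frac{1}{2 k}$
$G{\left(Y,p \right)} = - 4 p^{2}$ ($G{\left(Y,p \right)} = p^{2} \left(-4\right) = - 4 p^{2}$)
$T{\left(U \right)} = -16$ ($T{\left(U \right)} = - 4 \left(-2\right)^{2} = \left(-4\right) 4 = -16$)
$j{\left(C,A \right)} = A + C$
$D{\left(X \right)} = 4 + X$ ($D{\left(X \right)} = X + 4 = 4 + X$)
$- 122 \left(D{\left(-7 \right)} + T{\left(I{\left(5 \right)} \right)}\right) = - 122 \left(\left(4 - 7\right) - 16\right) = - 122 \left(-3 - 16\right) = \left(-122\right) \left(-19\right) = 2318$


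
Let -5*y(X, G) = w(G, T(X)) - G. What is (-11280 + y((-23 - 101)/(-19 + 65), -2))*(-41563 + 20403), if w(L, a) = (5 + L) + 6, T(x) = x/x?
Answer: 238731352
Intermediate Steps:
T(x) = 1
w(L, a) = 11 + L
y(X, G) = -11/5 (y(X, G) = -((11 + G) - G)/5 = -⅕*11 = -11/5)
(-11280 + y((-23 - 101)/(-19 + 65), -2))*(-41563 + 20403) = (-11280 - 11/5)*(-41563 + 20403) = -56411/5*(-21160) = 238731352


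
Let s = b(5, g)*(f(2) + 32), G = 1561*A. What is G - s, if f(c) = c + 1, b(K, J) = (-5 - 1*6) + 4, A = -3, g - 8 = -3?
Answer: -4438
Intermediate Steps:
g = 5 (g = 8 - 3 = 5)
b(K, J) = -7 (b(K, J) = (-5 - 6) + 4 = -11 + 4 = -7)
G = -4683 (G = 1561*(-3) = -4683)
f(c) = 1 + c
s = -245 (s = -7*((1 + 2) + 32) = -7*(3 + 32) = -7*35 = -245)
G - s = -4683 - 1*(-245) = -4683 + 245 = -4438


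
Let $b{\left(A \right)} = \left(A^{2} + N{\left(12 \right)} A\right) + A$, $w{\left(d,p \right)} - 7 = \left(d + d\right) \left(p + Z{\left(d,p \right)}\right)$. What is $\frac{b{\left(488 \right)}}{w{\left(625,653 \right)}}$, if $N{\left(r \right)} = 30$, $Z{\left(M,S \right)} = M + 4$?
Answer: $\frac{84424}{534169} \approx 0.15805$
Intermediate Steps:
$Z{\left(M,S \right)} = 4 + M$
$w{\left(d,p \right)} = 7 + 2 d \left(4 + d + p\right)$ ($w{\left(d,p \right)} = 7 + \left(d + d\right) \left(p + \left(4 + d\right)\right) = 7 + 2 d \left(4 + d + p\right)$)
$b{\left(A \right)} = A^{2} + 31 A$ ($b{\left(A \right)} = \left(A^{2} + 30 A\right) + A = A^{2} + 31 A$)
$\frac{b{\left(488 \right)}}{w{\left(625,653 \right)}} = \frac{488 \left(31 + 488\right)}{7 + 2 \cdot 625 \cdot 653 + 2 \cdot 625 \left(4 + 625\right)} = \frac{488 \cdot 519}{7 + 816250 + 2 \cdot 625 \cdot 629} = \frac{253272}{7 + 816250 + 786250} = \frac{253272}{1602507} = 253272 \cdot \frac{1}{1602507} = \frac{84424}{534169}$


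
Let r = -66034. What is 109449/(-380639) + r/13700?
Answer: -97206449/19031950 ≈ -5.1075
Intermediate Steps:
109449/(-380639) + r/13700 = 109449/(-380639) - 66034/13700 = 109449*(-1/380639) - 66034*1/13700 = -109449/380639 - 241/50 = -97206449/19031950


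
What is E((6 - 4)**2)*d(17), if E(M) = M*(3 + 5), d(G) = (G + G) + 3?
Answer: 1184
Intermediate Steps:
d(G) = 3 + 2*G (d(G) = 2*G + 3 = 3 + 2*G)
E(M) = 8*M (E(M) = M*8 = 8*M)
E((6 - 4)**2)*d(17) = (8*(6 - 4)**2)*(3 + 2*17) = (8*2**2)*(3 + 34) = (8*4)*37 = 32*37 = 1184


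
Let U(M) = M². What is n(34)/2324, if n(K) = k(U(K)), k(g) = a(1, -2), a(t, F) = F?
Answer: -1/1162 ≈ -0.00086058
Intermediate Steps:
k(g) = -2
n(K) = -2
n(34)/2324 = -2/2324 = -2*1/2324 = -1/1162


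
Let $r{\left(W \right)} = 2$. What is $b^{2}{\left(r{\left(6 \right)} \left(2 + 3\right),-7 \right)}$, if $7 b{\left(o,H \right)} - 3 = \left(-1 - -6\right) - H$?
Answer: $\frac{225}{49} \approx 4.5918$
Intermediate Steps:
$b{\left(o,H \right)} = \frac{8}{7} - \frac{H}{7}$ ($b{\left(o,H \right)} = \frac{3}{7} + \frac{\left(-1 - -6\right) - H}{7} = \frac{3}{7} + \frac{\left(-1 + 6\right) - H}{7} = \frac{3}{7} + \frac{5 - H}{7} = \frac{3}{7} - \left(- \frac{5}{7} + \frac{H}{7}\right) = \frac{8}{7} - \frac{H}{7}$)
$b^{2}{\left(r{\left(6 \right)} \left(2 + 3\right),-7 \right)} = \left(\frac{8}{7} - -1\right)^{2} = \left(\frac{8}{7} + 1\right)^{2} = \left(\frac{15}{7}\right)^{2} = \frac{225}{49}$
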